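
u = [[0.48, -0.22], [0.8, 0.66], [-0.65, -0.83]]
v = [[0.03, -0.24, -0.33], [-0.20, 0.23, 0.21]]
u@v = [[0.06,-0.17,-0.20],[-0.11,-0.04,-0.13],[0.15,-0.03,0.04]]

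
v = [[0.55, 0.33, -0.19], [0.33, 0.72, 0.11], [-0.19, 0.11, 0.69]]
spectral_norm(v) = 0.98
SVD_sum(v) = [[0.4, 0.47, -0.08],[0.47, 0.56, -0.1],[-0.08, -0.1, 0.02]] + [[0.04, -0.07, -0.17], [-0.07, 0.10, 0.25], [-0.17, 0.25, 0.64]] + [[0.11, -0.08, 0.06], [-0.08, 0.06, -0.04], [0.06, -0.04, 0.03]]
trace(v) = 1.96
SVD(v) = [[-0.64, -0.23, -0.73], [-0.76, 0.36, 0.55], [0.13, 0.9, -0.41]] @ diag([0.9797022814131714, 0.7824600216363508, 0.1978376969504781]) @ [[-0.64, -0.76, 0.13], [-0.23, 0.36, 0.9], [-0.73, 0.55, -0.41]]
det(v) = 0.15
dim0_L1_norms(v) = [1.07, 1.16, 0.99]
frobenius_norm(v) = 1.27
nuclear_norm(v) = 1.96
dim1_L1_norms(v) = [1.07, 1.16, 0.99]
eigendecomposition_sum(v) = [[0.11, -0.08, 0.06], [-0.08, 0.06, -0.04], [0.06, -0.04, 0.03]] + [[0.40, 0.47, -0.08], [0.47, 0.56, -0.1], [-0.08, -0.1, 0.02]] + [[0.04,  -0.07,  -0.17], [-0.07,  0.1,  0.25], [-0.17,  0.25,  0.64]]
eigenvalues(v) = [0.2, 0.98, 0.78]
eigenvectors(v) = [[0.73, -0.64, -0.23], [-0.55, -0.76, 0.36], [0.41, 0.13, 0.90]]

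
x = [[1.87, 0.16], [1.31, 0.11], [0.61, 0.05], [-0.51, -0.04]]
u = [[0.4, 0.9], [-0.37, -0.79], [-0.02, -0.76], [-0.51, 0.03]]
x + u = [[2.27, 1.06],[0.94, -0.68],[0.59, -0.71],[-1.02, -0.01]]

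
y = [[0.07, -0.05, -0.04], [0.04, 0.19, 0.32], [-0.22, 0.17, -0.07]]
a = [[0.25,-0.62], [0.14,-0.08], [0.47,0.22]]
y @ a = [[-0.01, -0.05],[0.19, 0.03],[-0.06, 0.11]]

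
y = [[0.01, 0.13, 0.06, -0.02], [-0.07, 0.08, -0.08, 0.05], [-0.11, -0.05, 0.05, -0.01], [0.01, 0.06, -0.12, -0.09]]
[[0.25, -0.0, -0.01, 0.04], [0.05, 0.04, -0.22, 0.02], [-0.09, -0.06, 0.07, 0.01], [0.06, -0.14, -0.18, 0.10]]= y @ [[0.37, 0.45, 0.4, -0.23], [1.64, 0.11, -0.80, 0.30], [0.52, 0.14, 1.38, -0.18], [-0.18, 1.49, -0.37, -0.74]]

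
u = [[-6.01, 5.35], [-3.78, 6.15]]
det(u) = -16.739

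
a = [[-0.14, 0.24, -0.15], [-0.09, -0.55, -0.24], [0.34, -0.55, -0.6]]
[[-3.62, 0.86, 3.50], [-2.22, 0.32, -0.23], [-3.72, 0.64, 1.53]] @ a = [[1.62,  -3.27,  -1.76], [0.20,  -0.58,  0.39], [0.98,  -2.09,  -0.51]]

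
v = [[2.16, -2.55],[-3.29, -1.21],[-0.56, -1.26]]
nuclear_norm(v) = 7.06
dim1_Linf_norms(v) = [2.55, 3.29, 1.26]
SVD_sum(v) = [[2.45, -0.32], [-3.08, 0.40], [-0.39, 0.05]] + [[-0.29,-2.23], [-0.21,-1.61], [-0.17,-1.31]]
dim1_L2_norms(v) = [3.34, 3.51, 1.38]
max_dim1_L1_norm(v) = 4.71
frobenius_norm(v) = 5.04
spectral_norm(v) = 3.99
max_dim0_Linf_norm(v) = 3.29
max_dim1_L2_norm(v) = 3.51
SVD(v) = [[-0.62, -0.73], [0.78, -0.53], [0.10, -0.43]] @ diag([3.9886700881595076, 3.0737616901480216]) @ [[-0.99,  0.13], [0.13,  0.99]]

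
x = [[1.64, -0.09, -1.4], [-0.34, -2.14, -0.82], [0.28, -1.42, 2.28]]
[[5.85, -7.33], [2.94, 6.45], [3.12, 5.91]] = x @ [[3.31, -3.59], [-1.83, -2.91], [-0.18, 1.22]]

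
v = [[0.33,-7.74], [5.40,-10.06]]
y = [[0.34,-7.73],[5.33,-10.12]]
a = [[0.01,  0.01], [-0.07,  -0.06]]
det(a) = 0.00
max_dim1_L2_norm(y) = 11.44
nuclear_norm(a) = 0.09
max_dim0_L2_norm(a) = 0.07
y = v + a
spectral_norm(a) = 0.09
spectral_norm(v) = 13.50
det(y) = 37.76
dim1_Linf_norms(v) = [7.74, 10.06]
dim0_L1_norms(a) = [0.08, 0.07]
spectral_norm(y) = 13.52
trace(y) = -9.78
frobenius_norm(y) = 13.81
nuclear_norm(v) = 16.35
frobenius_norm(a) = 0.09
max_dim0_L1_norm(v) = 17.8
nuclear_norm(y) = 16.32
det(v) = 38.48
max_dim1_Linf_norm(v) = 10.06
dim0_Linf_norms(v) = [5.4, 10.06]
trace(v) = -9.73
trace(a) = -0.05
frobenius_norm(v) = 13.80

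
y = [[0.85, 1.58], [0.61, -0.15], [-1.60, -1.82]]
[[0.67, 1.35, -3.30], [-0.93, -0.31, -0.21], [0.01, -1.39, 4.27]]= y@[[-1.26, -0.27, -0.76], [1.10, 1.00, -1.68]]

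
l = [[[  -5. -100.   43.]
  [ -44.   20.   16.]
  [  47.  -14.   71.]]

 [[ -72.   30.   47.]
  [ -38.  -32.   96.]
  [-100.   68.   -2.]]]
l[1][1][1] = -32.0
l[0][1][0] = -44.0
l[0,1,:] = [-44.0, 20.0, 16.0]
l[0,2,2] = 71.0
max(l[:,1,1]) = 20.0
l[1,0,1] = 30.0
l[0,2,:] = [47.0, -14.0, 71.0]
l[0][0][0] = -5.0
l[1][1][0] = -38.0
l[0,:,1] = [-100.0, 20.0, -14.0]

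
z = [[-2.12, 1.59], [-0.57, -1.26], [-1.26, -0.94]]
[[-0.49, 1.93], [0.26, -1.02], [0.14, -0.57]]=z @ [[0.06,-0.23],  [-0.23,0.91]]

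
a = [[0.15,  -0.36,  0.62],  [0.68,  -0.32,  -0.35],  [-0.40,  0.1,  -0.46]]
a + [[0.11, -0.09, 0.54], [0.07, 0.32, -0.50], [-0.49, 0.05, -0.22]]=[[0.26, -0.45, 1.16],[0.75, 0.0, -0.85],[-0.89, 0.15, -0.68]]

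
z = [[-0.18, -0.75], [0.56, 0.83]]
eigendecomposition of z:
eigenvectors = [[0.76+0.00j,(0.76-0j)],[-0.51-0.41j,-0.51+0.41j]]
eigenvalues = [(0.32+0.41j), (0.32-0.41j)]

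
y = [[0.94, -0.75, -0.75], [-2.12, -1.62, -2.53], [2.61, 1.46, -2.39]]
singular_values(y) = [4.04, 3.58, 1.04]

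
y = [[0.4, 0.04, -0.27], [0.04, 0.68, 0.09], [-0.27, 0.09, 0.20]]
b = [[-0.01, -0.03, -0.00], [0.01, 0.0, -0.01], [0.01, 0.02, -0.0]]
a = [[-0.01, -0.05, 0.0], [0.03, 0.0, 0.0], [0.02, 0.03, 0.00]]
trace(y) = 1.28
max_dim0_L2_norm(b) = 0.04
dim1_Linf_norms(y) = [0.4, 0.68, 0.27]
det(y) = -0.00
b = a @ y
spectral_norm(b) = 0.04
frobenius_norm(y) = 0.91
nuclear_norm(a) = 0.09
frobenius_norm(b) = 0.04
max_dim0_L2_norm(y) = 0.69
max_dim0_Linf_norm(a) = 0.05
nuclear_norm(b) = 0.05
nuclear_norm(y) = 1.28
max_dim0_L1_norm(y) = 0.81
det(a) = 0.00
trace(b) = -0.01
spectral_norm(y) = 0.70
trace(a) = -0.01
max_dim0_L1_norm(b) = 0.05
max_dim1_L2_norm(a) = 0.05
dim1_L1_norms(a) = [0.06, 0.03, 0.05]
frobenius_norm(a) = 0.07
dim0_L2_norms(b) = [0.02, 0.04, 0.01]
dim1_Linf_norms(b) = [0.03, 0.01, 0.02]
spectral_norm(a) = 0.06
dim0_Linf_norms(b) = [0.01, 0.03, 0.01]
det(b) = 0.00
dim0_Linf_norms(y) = [0.4, 0.68, 0.27]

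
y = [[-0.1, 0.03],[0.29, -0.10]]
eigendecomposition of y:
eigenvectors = [[0.31, -0.31], [0.95, 0.95]]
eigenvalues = [-0.01, -0.19]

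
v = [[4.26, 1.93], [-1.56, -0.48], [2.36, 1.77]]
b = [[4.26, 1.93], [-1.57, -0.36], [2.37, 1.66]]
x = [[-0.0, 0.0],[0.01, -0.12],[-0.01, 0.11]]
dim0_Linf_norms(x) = [0.01, 0.12]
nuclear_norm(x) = 0.16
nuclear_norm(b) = 6.30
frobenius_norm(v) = 5.77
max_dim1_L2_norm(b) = 4.68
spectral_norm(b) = 5.70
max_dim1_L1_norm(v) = 6.19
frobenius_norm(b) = 5.73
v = x + b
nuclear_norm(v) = 6.35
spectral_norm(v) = 5.73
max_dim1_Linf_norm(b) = 4.26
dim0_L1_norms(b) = [8.2, 3.95]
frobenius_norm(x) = 0.16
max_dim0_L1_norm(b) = 8.2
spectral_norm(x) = 0.16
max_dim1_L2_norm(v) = 4.68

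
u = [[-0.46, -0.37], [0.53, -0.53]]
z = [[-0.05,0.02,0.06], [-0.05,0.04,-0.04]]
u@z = [[0.04, -0.02, -0.01], [0.0, -0.01, 0.05]]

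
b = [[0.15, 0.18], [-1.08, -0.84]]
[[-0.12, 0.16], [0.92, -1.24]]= b @[[-0.92, 1.24], [0.09, -0.12]]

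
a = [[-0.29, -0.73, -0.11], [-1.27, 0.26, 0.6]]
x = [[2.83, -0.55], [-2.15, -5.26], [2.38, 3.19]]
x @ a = [[-0.12,-2.21,-0.64], [7.30,0.2,-2.92], [-4.74,-0.91,1.65]]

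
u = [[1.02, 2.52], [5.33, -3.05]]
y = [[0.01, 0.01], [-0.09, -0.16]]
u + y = [[1.03, 2.53], [5.24, -3.21]]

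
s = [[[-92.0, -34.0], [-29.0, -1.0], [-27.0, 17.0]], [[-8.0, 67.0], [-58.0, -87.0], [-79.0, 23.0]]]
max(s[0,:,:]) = 17.0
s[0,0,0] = -92.0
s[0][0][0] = -92.0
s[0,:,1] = [-34.0, -1.0, 17.0]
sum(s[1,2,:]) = -56.0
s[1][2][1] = 23.0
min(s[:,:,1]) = -87.0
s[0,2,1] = 17.0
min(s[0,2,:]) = -27.0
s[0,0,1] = -34.0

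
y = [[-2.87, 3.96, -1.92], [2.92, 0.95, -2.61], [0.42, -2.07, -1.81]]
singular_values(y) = [5.41, 4.19, 2.18]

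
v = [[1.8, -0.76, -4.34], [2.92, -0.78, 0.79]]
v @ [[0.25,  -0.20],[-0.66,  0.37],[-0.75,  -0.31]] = [[4.21,0.7], [0.65,-1.12]]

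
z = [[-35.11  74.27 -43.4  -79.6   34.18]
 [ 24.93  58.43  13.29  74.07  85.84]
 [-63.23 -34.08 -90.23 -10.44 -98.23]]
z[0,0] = -35.11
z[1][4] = 85.84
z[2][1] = -34.08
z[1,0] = 24.93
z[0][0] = -35.11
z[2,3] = -10.44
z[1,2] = 13.29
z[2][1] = -34.08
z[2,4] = -98.23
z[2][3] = -10.44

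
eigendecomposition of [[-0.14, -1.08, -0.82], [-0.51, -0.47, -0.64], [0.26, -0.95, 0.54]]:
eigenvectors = [[(0.55-0.1j),(0.55+0.1j),0.74+0.00j], [(0.21+0.03j),0.21-0.03j,(0.63+0j)], [(-0.8+0j),(-0.8-0j),0.22+0.00j]]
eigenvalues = [(0.61+0.07j), (0.61-0.07j), (-1.3+0j)]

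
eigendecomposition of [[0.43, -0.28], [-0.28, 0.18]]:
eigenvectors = [[0.84, 0.54], [-0.54, 0.84]]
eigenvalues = [0.61, -0.0]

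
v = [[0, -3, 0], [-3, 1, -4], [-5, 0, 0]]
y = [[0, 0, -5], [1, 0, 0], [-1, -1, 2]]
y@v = [[25, 0, 0], [0, -3, 0], [-7, 2, 4]]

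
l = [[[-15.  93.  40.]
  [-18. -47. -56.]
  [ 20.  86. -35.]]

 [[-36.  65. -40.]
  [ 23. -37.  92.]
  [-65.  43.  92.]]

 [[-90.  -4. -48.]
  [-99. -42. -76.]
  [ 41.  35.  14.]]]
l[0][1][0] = -18.0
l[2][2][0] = 41.0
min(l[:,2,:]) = -65.0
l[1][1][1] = -37.0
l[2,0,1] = -4.0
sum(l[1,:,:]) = 137.0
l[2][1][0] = -99.0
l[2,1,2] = -76.0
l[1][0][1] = 65.0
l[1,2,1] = 43.0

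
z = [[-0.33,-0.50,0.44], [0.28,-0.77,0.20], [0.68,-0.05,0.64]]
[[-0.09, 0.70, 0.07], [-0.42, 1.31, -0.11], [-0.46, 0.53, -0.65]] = z @ [[-0.47, 0.44, -0.54], [0.32, -1.48, -0.17], [-0.2, 0.24, -0.45]]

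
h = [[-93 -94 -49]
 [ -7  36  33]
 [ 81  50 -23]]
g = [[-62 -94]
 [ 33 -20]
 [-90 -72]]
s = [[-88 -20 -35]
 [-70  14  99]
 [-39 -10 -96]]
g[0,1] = -94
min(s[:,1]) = -20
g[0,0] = -62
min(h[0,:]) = -94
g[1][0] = 33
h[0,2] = -49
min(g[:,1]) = -94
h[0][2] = -49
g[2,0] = -90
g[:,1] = [-94, -20, -72]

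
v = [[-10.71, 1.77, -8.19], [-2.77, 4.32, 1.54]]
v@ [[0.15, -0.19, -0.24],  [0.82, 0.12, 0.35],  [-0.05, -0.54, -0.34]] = [[0.25, 6.67, 5.97], [3.05, 0.21, 1.65]]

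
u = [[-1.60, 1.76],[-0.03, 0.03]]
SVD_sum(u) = [[-1.6, 1.76], [-0.03, 0.03]] + [[0.0,0.00], [-0.0,-0.00]]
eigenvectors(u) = [[-1.00, -0.74], [-0.02, -0.67]]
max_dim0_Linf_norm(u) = 1.76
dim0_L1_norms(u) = [1.63, 1.79]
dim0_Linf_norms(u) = [1.6, 1.76]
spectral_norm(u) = 2.38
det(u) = 0.00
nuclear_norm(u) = 2.38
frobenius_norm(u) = 2.38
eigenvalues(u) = [-1.57, -0.0]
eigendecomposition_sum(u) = [[-1.60,  1.76], [-0.03,  0.03]] + [[0.00, -0.00],  [0.0, -0.0]]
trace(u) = -1.57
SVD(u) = [[-1.0, -0.02], [-0.02, 1.0]] @ diag([2.378948492274292, 0.002017698161850981]) @ [[0.67, -0.74], [-0.74, -0.67]]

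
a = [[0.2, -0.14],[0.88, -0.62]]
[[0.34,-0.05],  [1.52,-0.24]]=a@ [[0.62, 0.07], [-1.57, 0.48]]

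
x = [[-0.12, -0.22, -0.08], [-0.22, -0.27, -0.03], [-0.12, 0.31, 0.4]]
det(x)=-0.000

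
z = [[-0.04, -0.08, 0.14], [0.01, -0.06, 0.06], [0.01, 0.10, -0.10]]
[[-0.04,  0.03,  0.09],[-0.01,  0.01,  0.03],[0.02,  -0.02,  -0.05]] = z @[[0.28,-0.04,-0.22], [-0.04,0.07,0.22], [-0.22,0.22,0.73]]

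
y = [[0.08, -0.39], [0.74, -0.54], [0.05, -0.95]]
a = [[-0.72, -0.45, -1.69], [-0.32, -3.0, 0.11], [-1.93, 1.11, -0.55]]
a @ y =[[-0.48, 2.13], [-2.24, 1.64], [0.64, 0.68]]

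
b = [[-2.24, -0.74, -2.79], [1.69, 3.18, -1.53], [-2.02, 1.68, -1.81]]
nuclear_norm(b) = 9.87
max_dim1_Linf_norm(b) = 3.18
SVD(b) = [[0.66, 0.48, 0.58], [0.35, -0.88, 0.33], [0.67, -0.02, -0.74]] @ diag([4.563076493679076, 4.054027012768344, 1.2572978535645514]) @ [[-0.49, 0.38, -0.78], [-0.62, -0.78, 0.01], [0.61, -0.49, -0.62]]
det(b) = -23.26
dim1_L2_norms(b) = [3.65, 3.91, 3.19]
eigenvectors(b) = [[(0.78+0j), 0.28-0.33j, (0.28+0.33j)], [-0.05+0.00j, -0.75+0.00j, -0.75-0.00j], [(0.63+0j), (-0.37+0.33j), (-0.37-0.33j)]]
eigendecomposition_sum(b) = [[-2.46+0.00j, 0.30+0.00j, -2.44+0.00j],[(0.15-0j), (-0.02-0j), (0.15-0j)],[-1.98+0.00j, 0.24+0.00j, (-1.96+0j)]] + [[(0.11+0.68j),(-0.52+0.77j),-0.18-0.78j], [0.77-0.90j,1.60-0.17j,(-0.84+1.11j)], [(-0.02-0.79j),0.72-0.80j,(0.08+0.93j)]] + [[(0.11-0.68j), (-0.52-0.77j), (-0.18+0.78j)],[0.77+0.90j, (1.6+0.17j), -0.84-1.11j],[-0.02+0.79j, 0.72+0.80j, 0.08-0.93j]]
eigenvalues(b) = [(-4.44+0j), (1.79+1.43j), (1.79-1.43j)]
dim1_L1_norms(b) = [5.77, 6.4, 5.51]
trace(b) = -0.87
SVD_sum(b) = [[-1.47, 1.14, -2.35], [-0.78, 0.60, -1.24], [-1.50, 1.16, -2.39]] + [[-1.21, -1.53, 0.02], [2.21, 2.79, -0.03], [0.05, 0.06, -0.0]] + [[0.44, -0.36, -0.45], [0.26, -0.21, -0.26], [-0.57, 0.46, 0.58]]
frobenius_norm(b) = 6.23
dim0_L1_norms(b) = [5.95, 5.6, 6.13]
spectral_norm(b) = 4.56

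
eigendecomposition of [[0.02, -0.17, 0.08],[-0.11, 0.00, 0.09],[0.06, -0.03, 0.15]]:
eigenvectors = [[0.75+0.00j, (0.2+0.3j), (0.2-0.3j)], [(0.66+0j), (0.29-0.27j), (0.29+0.27j)], [(-0.09+0j), (0.84+0j), (0.84-0j)]]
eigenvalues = [(-0.14+0j), (0.15+0.03j), (0.15-0.03j)]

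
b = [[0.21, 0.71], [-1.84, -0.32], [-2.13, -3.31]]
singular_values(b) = [4.21, 1.33]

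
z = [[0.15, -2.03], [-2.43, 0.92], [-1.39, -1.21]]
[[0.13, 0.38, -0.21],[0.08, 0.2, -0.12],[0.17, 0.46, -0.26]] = z@[[-0.06, -0.16, 0.09], [-0.07, -0.20, 0.11]]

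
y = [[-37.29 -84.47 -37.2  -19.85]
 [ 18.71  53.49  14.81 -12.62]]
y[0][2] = -37.2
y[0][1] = -84.47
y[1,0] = 18.71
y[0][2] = -37.2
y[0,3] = -19.85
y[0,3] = -19.85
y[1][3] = -12.62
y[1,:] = [18.71, 53.49, 14.81, -12.62]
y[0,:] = [-37.29, -84.47, -37.2, -19.85]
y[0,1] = -84.47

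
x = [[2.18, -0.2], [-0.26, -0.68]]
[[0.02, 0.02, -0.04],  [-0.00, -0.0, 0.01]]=x@[[0.01, 0.01, -0.02], [-0.00, -0.0, 0.00]]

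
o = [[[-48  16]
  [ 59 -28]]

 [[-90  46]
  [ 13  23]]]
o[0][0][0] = -48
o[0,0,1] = 16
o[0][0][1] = 16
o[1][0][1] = 46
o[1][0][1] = 46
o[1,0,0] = -90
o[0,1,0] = 59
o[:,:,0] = [[-48, 59], [-90, 13]]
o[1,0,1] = 46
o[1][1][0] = 13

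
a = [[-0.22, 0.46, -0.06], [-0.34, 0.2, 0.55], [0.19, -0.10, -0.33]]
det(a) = -0.00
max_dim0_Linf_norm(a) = 0.55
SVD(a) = [[-0.35,0.94,-0.04],[-0.81,-0.28,0.51],[0.47,0.21,0.86]] @ diag([0.8174853701466087, 0.456521723684729, 0.002363345126310645]) @ [[0.54, -0.45, -0.71], [-0.16, 0.78, -0.61], [-0.83, -0.44, -0.35]]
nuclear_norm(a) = 1.28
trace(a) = -0.35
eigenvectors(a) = [[(0.73+0j), (0.73-0j), (0.83+0j)], [0.07+0.58j, 0.07-0.58j, 0.43+0.00j], [-0.01-0.34j, (-0.01+0.34j), (0.35+0j)]]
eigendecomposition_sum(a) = [[-0.11+0.20j,(0.23-0.1j),(-0.03-0.35j)], [(-0.17-0.07j),(0.1+0.17j),(0.28-0.06j)], [0.09+0.05j,(-0.05-0.11j),-0.16+0.02j]] + [[(-0.11-0.2j), (0.23+0.1j), -0.03+0.35j], [(-0.17+0.07j), (0.1-0.17j), 0.28+0.06j], [(0.09-0.05j), (-0.05+0.11j), (-0.16-0.02j)]] + [[0.00-0.00j, (-0+0j), (-0.01+0j)], [-0j, (-0+0j), -0.00+0.00j], [-0j, (-0+0j), -0.00+0.00j]]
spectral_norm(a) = 0.82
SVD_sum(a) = [[-0.15, 0.13, 0.20], [-0.36, 0.3, 0.47], [0.21, -0.17, -0.27]] + [[-0.07, 0.33, -0.26], [0.02, -0.1, 0.08], [-0.01, 0.07, -0.06]] + [[0.0, 0.00, 0.0], [-0.0, -0.00, -0.00], [-0.00, -0.0, -0.00]]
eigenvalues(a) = [(-0.17+0.39j), (-0.17-0.39j), (-0+0j)]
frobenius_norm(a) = 0.94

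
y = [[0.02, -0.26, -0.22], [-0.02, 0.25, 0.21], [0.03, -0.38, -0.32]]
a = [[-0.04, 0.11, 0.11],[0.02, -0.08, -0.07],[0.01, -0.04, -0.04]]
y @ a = [[-0.01, 0.03, 0.03], [0.01, -0.03, -0.03], [-0.01, 0.05, 0.04]]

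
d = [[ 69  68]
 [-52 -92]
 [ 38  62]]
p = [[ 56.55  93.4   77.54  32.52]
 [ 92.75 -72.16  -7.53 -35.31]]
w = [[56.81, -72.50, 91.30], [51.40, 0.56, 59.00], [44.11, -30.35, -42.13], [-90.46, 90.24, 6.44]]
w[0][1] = -72.5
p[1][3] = -35.31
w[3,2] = 6.44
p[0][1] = 93.4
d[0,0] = 69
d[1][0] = -52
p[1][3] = -35.31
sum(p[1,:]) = -22.25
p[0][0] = 56.55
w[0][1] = -72.5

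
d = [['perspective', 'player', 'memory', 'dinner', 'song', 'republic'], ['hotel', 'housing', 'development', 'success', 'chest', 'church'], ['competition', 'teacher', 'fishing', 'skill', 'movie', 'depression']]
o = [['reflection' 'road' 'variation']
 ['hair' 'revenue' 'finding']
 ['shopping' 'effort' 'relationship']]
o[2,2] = 'relationship'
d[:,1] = ['player', 'housing', 'teacher']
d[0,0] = 'perspective'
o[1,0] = 'hair'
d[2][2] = 'fishing'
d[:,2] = ['memory', 'development', 'fishing']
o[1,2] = 'finding'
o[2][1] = 'effort'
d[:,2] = ['memory', 'development', 'fishing']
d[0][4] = 'song'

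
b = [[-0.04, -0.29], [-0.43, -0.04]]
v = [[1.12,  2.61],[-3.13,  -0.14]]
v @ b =[[-1.17, -0.43], [0.19, 0.91]]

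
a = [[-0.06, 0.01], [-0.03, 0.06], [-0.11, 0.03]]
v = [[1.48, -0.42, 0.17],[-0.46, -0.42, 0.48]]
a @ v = [[-0.09, 0.02, -0.01], [-0.07, -0.01, 0.02], [-0.18, 0.03, -0.0]]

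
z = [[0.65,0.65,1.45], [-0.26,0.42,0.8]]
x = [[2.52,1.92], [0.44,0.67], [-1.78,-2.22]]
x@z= [[1.14, 2.44, 5.19], [0.11, 0.57, 1.17], [-0.58, -2.09, -4.36]]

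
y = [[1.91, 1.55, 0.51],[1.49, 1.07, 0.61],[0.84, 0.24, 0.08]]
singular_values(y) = [3.27, 0.34, 0.2]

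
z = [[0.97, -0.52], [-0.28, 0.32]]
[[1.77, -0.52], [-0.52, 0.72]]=z @ [[1.79, 1.27], [-0.07, 3.37]]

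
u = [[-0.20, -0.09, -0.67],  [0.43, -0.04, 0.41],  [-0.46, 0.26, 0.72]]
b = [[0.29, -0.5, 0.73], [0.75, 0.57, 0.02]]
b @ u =[[-0.61,  0.18,  0.13], [0.09,  -0.09,  -0.25]]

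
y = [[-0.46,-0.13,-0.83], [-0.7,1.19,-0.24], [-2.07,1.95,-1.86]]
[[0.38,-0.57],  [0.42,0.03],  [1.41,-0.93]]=y@ [[-0.74,0.65], [-0.09,0.46], [-0.03,0.26]]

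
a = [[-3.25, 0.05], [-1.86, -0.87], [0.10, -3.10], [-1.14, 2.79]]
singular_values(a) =[4.38, 3.78]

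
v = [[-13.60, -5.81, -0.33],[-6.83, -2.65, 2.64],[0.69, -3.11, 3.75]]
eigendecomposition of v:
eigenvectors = [[0.90+0.00j,(0.14-0.2j),0.14+0.20j], [(0.44+0j),-0.40+0.48j,-0.40-0.48j], [0.04+0.00j,(-0.74+0j),(-0.74-0j)]]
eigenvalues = [(-16.44+0j), (1.97+2.2j), (1.97-2.2j)]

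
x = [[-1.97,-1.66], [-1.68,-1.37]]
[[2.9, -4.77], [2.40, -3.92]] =x @ [[-0.15, -0.2],[-1.57, 3.11]]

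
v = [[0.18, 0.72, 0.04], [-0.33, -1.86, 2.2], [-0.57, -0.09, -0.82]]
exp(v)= [[1.02, 0.33, 0.38], [-0.43, 0.04, 0.52], [-0.39, -0.11, 0.34]]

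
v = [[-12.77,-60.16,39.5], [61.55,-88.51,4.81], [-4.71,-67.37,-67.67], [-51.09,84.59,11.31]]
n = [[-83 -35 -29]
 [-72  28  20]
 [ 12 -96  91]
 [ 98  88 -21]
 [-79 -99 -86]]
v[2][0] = -4.71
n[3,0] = 98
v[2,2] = -67.67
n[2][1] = -96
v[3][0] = -51.09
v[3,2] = 11.31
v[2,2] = -67.67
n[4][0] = -79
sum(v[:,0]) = -7.020000000000003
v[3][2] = 11.31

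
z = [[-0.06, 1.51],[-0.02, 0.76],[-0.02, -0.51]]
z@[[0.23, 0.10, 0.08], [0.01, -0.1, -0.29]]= [[0.0, -0.16, -0.44], [0.00, -0.08, -0.22], [-0.01, 0.05, 0.15]]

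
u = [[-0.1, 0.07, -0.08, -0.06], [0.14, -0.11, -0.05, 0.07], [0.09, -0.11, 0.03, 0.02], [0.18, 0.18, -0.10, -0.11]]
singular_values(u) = [0.3, 0.27, 0.09, 0.04]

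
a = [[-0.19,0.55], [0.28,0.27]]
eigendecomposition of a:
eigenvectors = [[-0.93, -0.63], [0.38, -0.78]]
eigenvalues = [-0.41, 0.49]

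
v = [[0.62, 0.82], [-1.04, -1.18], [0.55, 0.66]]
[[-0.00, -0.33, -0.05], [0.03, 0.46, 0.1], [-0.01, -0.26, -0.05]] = v@ [[-0.15, 0.03, -0.18], [0.11, -0.42, 0.07]]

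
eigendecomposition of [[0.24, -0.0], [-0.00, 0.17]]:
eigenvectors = [[1.00, 0.00], [0.00, 1.0]]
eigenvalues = [0.24, 0.17]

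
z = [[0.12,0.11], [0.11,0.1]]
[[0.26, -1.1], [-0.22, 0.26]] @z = [[-0.09, -0.08], [0.0, 0.0]]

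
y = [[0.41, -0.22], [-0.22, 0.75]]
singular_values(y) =[0.86, 0.3]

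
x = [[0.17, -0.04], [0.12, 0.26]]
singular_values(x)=[0.29, 0.17]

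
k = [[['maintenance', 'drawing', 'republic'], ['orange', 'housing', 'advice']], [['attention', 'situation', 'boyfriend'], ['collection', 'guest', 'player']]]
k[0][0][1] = 'drawing'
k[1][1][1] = 'guest'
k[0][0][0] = 'maintenance'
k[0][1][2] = 'advice'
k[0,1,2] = 'advice'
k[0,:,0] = ['maintenance', 'orange']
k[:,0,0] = ['maintenance', 'attention']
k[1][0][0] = 'attention'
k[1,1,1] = 'guest'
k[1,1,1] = 'guest'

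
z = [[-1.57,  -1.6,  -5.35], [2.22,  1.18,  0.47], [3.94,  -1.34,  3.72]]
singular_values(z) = [7.68, 2.94, 1.91]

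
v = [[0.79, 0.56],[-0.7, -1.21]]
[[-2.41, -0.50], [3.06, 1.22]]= v @ [[-2.13, 0.14], [-1.3, -1.09]]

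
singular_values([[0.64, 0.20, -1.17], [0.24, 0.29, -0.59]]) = [1.51, 0.18]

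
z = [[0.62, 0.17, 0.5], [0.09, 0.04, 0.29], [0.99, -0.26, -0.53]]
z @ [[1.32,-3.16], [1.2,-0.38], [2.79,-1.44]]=[[2.42, -2.74], [0.98, -0.72], [-0.48, -2.27]]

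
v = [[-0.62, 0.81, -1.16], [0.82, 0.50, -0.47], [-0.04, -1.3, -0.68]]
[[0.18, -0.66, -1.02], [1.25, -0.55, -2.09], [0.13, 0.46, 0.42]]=v@[[1.07, -0.18, -1.43], [0.18, -0.51, -0.83], [-0.6, 0.31, 1.06]]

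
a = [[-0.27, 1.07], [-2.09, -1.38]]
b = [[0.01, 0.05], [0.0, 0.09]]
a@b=[[-0.0, 0.08],[-0.02, -0.23]]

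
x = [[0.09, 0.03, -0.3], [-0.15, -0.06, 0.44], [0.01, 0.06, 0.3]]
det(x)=0.000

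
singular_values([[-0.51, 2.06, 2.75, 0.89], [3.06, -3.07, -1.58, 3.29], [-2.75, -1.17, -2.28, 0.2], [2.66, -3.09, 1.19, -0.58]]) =[6.66, 4.67, 3.01, 1.52]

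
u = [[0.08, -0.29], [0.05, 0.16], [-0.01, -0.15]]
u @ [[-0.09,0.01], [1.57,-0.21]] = [[-0.46, 0.06], [0.25, -0.03], [-0.23, 0.03]]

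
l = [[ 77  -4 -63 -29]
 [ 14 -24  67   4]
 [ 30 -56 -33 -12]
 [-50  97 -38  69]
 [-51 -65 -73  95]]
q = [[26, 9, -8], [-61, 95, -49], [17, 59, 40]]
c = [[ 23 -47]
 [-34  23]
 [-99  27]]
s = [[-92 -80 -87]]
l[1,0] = 14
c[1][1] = 23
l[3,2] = -38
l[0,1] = -4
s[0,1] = -80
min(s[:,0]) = -92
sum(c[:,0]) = -110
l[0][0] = 77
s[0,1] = -80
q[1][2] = -49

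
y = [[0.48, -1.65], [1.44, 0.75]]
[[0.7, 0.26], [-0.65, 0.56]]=y @ [[-0.20, 0.41], [-0.48, -0.04]]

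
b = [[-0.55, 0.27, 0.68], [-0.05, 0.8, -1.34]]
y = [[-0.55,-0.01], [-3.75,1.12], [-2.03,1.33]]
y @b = [[0.30, -0.16, -0.36], [2.01, -0.12, -4.05], [1.05, 0.52, -3.16]]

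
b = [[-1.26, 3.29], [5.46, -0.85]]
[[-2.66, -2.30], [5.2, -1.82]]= b@ [[0.88, -0.47], [-0.47, -0.88]]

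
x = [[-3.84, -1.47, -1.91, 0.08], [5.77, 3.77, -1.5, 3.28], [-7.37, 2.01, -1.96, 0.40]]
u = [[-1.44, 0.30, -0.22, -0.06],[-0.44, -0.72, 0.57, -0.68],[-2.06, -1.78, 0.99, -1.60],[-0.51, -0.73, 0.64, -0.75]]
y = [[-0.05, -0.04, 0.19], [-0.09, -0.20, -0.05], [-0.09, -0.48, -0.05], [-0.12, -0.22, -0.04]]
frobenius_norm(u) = 4.05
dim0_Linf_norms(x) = [7.37, 3.77, 1.96, 3.28]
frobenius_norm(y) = 0.63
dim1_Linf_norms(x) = [3.84, 5.77, 7.37]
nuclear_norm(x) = 17.96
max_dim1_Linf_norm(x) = 7.37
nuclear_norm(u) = 5.42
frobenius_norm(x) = 11.98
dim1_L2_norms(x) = [4.53, 7.78, 7.9]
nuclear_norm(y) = 0.87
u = y @ x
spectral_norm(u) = 3.79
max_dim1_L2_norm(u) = 3.31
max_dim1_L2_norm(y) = 0.49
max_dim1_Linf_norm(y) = 0.48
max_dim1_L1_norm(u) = 6.43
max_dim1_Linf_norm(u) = 2.06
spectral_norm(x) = 10.42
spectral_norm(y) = 0.59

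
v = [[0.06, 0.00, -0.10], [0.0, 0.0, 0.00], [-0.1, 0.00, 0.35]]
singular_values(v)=[0.38, 0.03, 0.0]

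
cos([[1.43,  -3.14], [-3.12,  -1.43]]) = [[-0.96, 0.00], [-0.0, -0.96]]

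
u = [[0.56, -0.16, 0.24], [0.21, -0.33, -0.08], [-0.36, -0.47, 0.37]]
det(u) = -0.134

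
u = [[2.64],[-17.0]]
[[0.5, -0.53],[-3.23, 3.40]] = u @ [[0.19, -0.20]]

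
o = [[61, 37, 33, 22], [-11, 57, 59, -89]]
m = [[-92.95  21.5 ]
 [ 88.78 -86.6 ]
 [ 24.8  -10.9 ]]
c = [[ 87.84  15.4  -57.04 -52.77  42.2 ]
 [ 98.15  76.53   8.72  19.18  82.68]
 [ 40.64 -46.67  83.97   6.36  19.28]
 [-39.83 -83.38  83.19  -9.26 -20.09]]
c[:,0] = [87.84, 98.15, 40.64, -39.83]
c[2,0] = 40.64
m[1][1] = -86.6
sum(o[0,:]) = 153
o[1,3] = -89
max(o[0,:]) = 61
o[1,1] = 57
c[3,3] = -9.26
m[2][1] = -10.9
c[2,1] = -46.67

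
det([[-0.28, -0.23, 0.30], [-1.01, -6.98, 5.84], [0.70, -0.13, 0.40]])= 1.041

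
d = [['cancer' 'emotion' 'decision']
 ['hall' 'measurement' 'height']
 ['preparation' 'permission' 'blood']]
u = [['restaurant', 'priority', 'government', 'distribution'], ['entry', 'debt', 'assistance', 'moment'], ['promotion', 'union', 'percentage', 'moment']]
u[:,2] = ['government', 'assistance', 'percentage']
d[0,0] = 'cancer'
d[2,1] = 'permission'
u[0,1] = 'priority'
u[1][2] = 'assistance'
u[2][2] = 'percentage'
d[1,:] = ['hall', 'measurement', 'height']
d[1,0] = 'hall'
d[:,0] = ['cancer', 'hall', 'preparation']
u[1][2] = 'assistance'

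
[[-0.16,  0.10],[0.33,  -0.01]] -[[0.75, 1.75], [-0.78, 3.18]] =[[-0.91,-1.65], [1.11,-3.19]]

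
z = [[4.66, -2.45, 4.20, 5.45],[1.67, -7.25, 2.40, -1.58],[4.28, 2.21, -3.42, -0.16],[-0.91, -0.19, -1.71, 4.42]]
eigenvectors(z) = [[0.77+0.00j, (0.77-0j), (-0.36+0j), 0.35+0.00j],  [(0.15-0.12j), (0.15+0.12j), (0.4+0j), (0.71+0j)],  [(0.36-0.15j), (0.36+0.15j), (0.83+0j), -0.61+0.00j],  [(-0.08+0.45j), (-0.08-0.45j), 0.13+0.00j, (-0.05+0j)]]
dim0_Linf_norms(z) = [4.66, 7.25, 4.2, 5.45]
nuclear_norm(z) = 26.31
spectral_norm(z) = 9.95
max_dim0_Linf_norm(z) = 7.25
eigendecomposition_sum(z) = [[(2.69+0.48j), -0.35+0.19j, 0.93+0.83j, 2.57-4.40j], [0.61-0.31j, -0.04+0.09j, 0.31+0.02j, -0.16-1.27j], [1.35-0.29j, -0.13+0.16j, (0.6+0.21j), (0.36-2.56j)], [-0.57+1.53j, -0.07-0.23j, -0.59+0.46j, 2.30+1.99j]] + [[2.69-0.48j,(-0.35-0.19j),0.93-0.83j,2.57+4.40j], [(0.61+0.31j),-0.04-0.09j,0.31-0.02j,(-0.16+1.27j)], [(1.35+0.29j),-0.13-0.16j,0.60-0.21j,0.36+2.56j], [-0.57-1.53j,(-0.07+0.23j),(-0.59-0.46j),(2.3-1.99j)]] + [[(-0.61-0j), (1.17-0j), 0.95-0.00j, (0.61+0j)],[0.66+0.00j, (-1.27+0j), (-1.03+0j), -0.66-0.00j],[(1.4+0j), -2.67+0.00j, -2.17+0.00j, (-1.4-0j)],[(0.22+0j), -0.43+0.00j, -0.35+0.00j, (-0.23-0j)]] + [[(-0.1+0j), (-2.92-0j), (1.39+0j), (-0.3-0j)], [-0.21+0.00j, -5.90-0.00j, (2.81+0j), -0.60-0.00j], [(0.18-0j), 5.13+0.00j, (-2.44-0j), (0.53+0j)], [(0.01-0j), (0.39+0j), -0.19-0.00j, (0.04+0j)]]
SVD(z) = [[-0.75,0.57,0.02,-0.34], [-0.64,-0.57,-0.27,0.44], [0.18,0.42,-0.84,0.28], [-0.03,0.42,0.46,0.78]] @ diag([9.952285231151189, 7.569871267699485, 5.386085875985822, 3.3995215258582805]) @ [[-0.38, 0.69, -0.52, -0.32], [0.42, 0.47, -0.15, 0.76], [-0.82, -0.00, 0.28, 0.5], [-0.12, -0.55, -0.79, 0.25]]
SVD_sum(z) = [[2.81, -5.13, 3.89, 2.4], [2.42, -4.41, 3.35, 2.07], [-0.66, 1.21, -0.92, -0.57], [0.12, -0.22, 0.17, 0.10]] + [[1.79, 2.03, -0.64, 3.29],[-1.78, -2.02, 0.64, -3.28],[1.33, 1.51, -0.48, 2.45],[1.31, 1.49, -0.47, 2.42]] + [[-0.08, -0.00, 0.03, 0.05], [1.21, 0.0, -0.42, -0.74], [3.72, 0.0, -1.28, -2.28], [-2.03, -0.0, 0.7, 1.24]] + [[0.14, 0.64, 0.93, -0.29], [-0.18, -0.82, -1.17, 0.37], [-0.11, -0.52, -0.74, 0.23], [-0.32, -1.46, -2.10, 0.66]]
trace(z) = -1.59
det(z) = 1379.44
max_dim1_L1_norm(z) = 16.76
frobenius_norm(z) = 14.03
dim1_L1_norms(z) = [16.76, 12.9, 10.07, 7.23]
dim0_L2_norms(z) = [6.61, 7.97, 6.17, 7.19]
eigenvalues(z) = [(5.54+2.77j), (5.54-2.77j), (-4.27+0j), (-8.41+0j)]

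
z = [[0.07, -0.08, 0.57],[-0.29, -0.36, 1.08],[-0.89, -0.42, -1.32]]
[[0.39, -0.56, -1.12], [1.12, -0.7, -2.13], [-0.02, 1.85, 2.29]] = z@[[-0.49, -1.00, -0.52],[-0.86, 0.30, 1.11],[0.62, -0.82, -1.74]]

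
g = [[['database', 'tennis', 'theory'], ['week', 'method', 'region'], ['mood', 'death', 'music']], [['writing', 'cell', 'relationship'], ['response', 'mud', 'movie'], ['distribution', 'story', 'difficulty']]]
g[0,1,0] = 'week'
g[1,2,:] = ['distribution', 'story', 'difficulty']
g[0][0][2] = 'theory'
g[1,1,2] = 'movie'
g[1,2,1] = 'story'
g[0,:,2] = ['theory', 'region', 'music']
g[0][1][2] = 'region'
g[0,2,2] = 'music'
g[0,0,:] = ['database', 'tennis', 'theory']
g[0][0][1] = 'tennis'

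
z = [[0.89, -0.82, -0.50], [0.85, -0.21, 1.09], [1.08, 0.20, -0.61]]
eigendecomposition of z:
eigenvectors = [[(0.09+0.62j),(0.09-0.62j),(-0.14+0j)],[0.65+0.00j,(0.65-0j),-0.73+0.00j],[0.39+0.20j,0.39-0.20j,0.67+0.00j]]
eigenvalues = [(0.56+1.13j), (0.56-1.13j), (-1.05+0j)]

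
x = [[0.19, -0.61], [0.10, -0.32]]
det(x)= 0.000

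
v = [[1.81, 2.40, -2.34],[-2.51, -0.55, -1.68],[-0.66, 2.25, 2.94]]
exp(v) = [[16.02, -6.25, -30.73],[-2.80, -0.14, 4.99],[-18.25, 6.66, 31.49]]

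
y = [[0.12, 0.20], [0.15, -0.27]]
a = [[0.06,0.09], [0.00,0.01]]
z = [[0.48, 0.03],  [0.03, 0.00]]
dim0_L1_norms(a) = [0.06, 0.1]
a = z @ y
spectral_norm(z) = 0.48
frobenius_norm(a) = 0.11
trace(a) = 0.07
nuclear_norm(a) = 0.11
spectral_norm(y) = 0.34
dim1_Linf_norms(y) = [0.2, 0.27]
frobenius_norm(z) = 0.48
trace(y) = -0.15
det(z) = -0.00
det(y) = -0.06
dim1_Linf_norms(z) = [0.48, 0.03]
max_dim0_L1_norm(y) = 0.47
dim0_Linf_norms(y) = [0.15, 0.27]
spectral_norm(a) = 0.11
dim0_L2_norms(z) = [0.48, 0.03]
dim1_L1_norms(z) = [0.51, 0.03]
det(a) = 0.00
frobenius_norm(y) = 0.39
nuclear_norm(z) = 0.48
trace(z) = 0.48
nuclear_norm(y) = 0.52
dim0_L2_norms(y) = [0.19, 0.34]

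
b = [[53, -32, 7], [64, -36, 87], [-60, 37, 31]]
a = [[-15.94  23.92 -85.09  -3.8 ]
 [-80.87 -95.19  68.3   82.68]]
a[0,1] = 23.92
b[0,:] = [53, -32, 7]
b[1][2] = 87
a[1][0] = -80.87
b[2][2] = 31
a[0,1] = 23.92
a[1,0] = -80.87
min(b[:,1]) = -36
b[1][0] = 64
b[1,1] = -36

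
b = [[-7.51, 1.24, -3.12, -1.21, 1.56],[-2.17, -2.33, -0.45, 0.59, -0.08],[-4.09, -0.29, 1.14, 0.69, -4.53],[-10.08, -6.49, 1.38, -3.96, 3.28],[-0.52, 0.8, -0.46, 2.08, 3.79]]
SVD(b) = [[-0.45, -0.14, -0.83, 0.28, -0.14],[-0.17, 0.08, 0.08, -0.43, -0.88],[-0.18, 0.81, -0.23, -0.42, 0.29],[-0.86, -0.1, 0.47, 0.05, 0.18],[-0.02, -0.56, -0.19, -0.75, 0.3]] @ diag([14.948737374126667, 6.597959980334409, 5.971611471631094, 2.8401942520455883, 1.5912661813238895]) @ [[0.88,  0.36,  0.01,  0.24,  -0.19],[-0.18,  -0.06,  0.22,  -0.0,  -0.96],[0.38,  -0.73,  0.51,  -0.23,  0.09],[0.16,  0.19,  -0.26,  -0.93,  -0.1],[-0.15,  0.54,  0.79,  -0.16,  0.17]]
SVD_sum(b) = [[-5.95, -2.46, -0.05, -1.66, 1.26], [-2.29, -0.94, -0.02, -0.64, 0.48], [-2.36, -0.97, -0.02, -0.66, 0.50], [-11.25, -4.65, -0.10, -3.13, 2.38], [-0.32, -0.13, -0.0, -0.09, 0.07]] + [[0.16, 0.06, -0.20, 0.0, 0.88], [-0.09, -0.03, 0.11, -0.0, -0.49], [-0.95, -0.33, 1.17, -0.01, -5.10], [0.11, 0.04, -0.14, 0.00, 0.60], [0.66, 0.23, -0.81, 0.01, 3.53]] + [[-1.88, 3.61, -2.49, 1.14, -0.46], [0.19, -0.37, 0.26, -0.12, 0.05], [-0.52, 0.99, -0.68, 0.31, -0.13], [1.08, -2.07, 1.43, -0.65, 0.26], [-0.44, 0.84, -0.58, 0.26, -0.11]] + [[0.13, 0.14, -0.20, -0.73, -0.08], [-0.2, -0.22, 0.31, 1.12, 0.12], [-0.20, -0.22, 0.31, 1.12, 0.12], [0.02, 0.03, -0.04, -0.13, -0.01], [-0.35, -0.39, 0.55, 1.97, 0.21]] + [[0.03, -0.12, -0.17, 0.03, -0.04],[0.21, -0.76, -1.11, 0.22, -0.24],[-0.07, 0.25, 0.36, -0.07, 0.08],[-0.04, 0.16, 0.23, -0.05, 0.05],[-0.07, 0.26, 0.38, -0.08, 0.08]]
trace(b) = -8.87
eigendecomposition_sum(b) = [[-7.45-0.00j,(-0.09+0j),-1.84-0.00j,-1.38-0.00j,(0.55-0j)], [(-1.08-0j),-0.01+0.00j,-0.26-0.00j,(-0.2-0j),(0.08-0j)], [(-1.19-0j),-0.01+0.00j,(-0.29-0j),-0.22-0.00j,(0.09-0j)], [-13.43-0.00j,-0.16+0.00j,(-3.31-0j),(-2.49-0j),(1-0j)], [1.72+0.00j,(0.02-0j),0.42+0.00j,0.32+0.00j,-0.13+0.00j]] + [[(0.17+0.5j),  0.21+0.35j,  -0.49-0.32j,  (0.01-0.47j),  0.60-1.48j], [-0.09-0.09j,  -0.09-0.06j,  0.14+0.02j,  (0.05+0.11j),  0.03+0.40j], [-0.44-1.50j,  -0.58-1.06j,  (1.4+0.99j),  (-0.08+1.38j),  -1.93+4.31j], [-0.51-0.48j,  -0.46-0.28j,  0.77+0.07j,  0.28+0.55j,  0.23+2.10j], [(-0.47+0.58j),  -0.27+0.52j,  (0.02-0.82j),  (0.57-0.34j),  (2.22-0.39j)]] + [[(0.17-0.5j), (0.21-0.35j), -0.49+0.32j, (0.01+0.47j), (0.6+1.48j)], [-0.09+0.09j, -0.09+0.06j, 0.14-0.02j, 0.05-0.11j, 0.03-0.40j], [-0.44+1.50j, (-0.58+1.06j), (1.4-0.99j), -0.08-1.38j, (-1.93-4.31j)], [(-0.51+0.48j), -0.46+0.28j, (0.77-0.07j), (0.28-0.55j), (0.23-2.1j)], [(-0.47-0.58j), (-0.27-0.52j), 0.02+0.82j, (0.57+0.34j), (2.22+0.39j)]] + [[(-0.2+0.11j), (0.45+0.19j), (-0.15+0.06j), 0.07-0.08j, -0.09+0.03j], [(-0.46-0.97j), (-1.07+2.05j), -0.24-0.75j, (0.35+0.38j), (-0.11-0.45j)], [-1.01-0.51j, (0.44+2.39j), (-0.69-0.47j), 0.54+0.09j, -0.38-0.31j], [(2.18+0.08j), -2.70-3.83j, (1.58+0.27j), (-1.02+0.27j), (0.92+0.23j)], [(-0.65-0.11j), 0.66+1.25j, -0.46-0.14j, 0.31-0.04j, -0.26-0.10j]] + [[(-0.2-0.11j), 0.45-0.19j, -0.15-0.06j, (0.07+0.08j), -0.09-0.03j], [-0.46+0.97j, -1.07-2.05j, (-0.24+0.75j), 0.35-0.38j, (-0.11+0.45j)], [(-1.01+0.51j), (0.44-2.39j), (-0.69+0.47j), 0.54-0.09j, (-0.38+0.31j)], [(2.18-0.08j), (-2.7+3.83j), (1.58-0.27j), -1.02-0.27j, 0.92-0.23j], [-0.65+0.11j, 0.66-1.25j, -0.46+0.14j, 0.31+0.04j, -0.26+0.10j]]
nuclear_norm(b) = 31.95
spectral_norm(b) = 14.95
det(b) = -2661.93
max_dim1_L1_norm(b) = 25.19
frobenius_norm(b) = 17.70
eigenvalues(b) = [(-10.37+0j), (3.99+1.6j), (3.99-1.6j), (-3.24+1.86j), (-3.24-1.86j)]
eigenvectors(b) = [[(0.48+0j), -0.27+0.01j, -0.27-0.01j, (0.07-0.04j), (0.07+0.04j)], [0.07+0.00j, (0.06-0.03j), (0.06+0.03j), 0.18+0.35j, 0.18-0.35j], [(0.08+0j), (0.8+0j), 0.80-0.00j, (0.37+0.17j), 0.37-0.17j], [0.86+0.00j, 0.31-0.18j, 0.31+0.18j, -0.79+0.00j, (-0.79-0j)], [-0.11+0.00j, -0.22-0.32j, -0.22+0.32j, (0.23+0.03j), (0.23-0.03j)]]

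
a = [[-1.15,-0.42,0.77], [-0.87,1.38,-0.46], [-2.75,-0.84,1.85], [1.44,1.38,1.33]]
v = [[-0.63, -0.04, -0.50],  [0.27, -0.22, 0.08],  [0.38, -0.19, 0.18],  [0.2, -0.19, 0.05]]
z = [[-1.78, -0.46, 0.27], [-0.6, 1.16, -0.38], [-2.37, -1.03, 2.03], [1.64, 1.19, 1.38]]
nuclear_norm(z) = 7.55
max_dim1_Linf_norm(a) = 2.75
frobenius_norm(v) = 1.03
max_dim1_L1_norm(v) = 1.17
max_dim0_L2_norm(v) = 0.81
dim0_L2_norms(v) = [0.81, 0.35, 0.54]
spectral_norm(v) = 0.97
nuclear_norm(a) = 7.72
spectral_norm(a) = 3.84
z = a + v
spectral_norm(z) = 3.86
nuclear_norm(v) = 1.32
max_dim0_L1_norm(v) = 1.48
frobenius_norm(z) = 4.70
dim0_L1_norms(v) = [1.48, 0.64, 0.81]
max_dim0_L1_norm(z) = 6.39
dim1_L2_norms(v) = [0.81, 0.36, 0.46, 0.28]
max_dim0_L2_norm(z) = 3.44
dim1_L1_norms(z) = [2.51, 2.14, 5.43, 4.21]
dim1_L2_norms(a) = [1.45, 1.69, 3.42, 2.4]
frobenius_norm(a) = 4.73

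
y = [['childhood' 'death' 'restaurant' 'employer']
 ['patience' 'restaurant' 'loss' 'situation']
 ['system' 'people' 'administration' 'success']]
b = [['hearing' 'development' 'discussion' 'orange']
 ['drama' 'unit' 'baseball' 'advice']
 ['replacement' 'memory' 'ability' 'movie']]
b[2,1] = 'memory'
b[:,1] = ['development', 'unit', 'memory']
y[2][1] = 'people'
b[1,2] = 'baseball'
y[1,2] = 'loss'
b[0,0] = 'hearing'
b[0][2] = 'discussion'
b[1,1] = 'unit'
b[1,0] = 'drama'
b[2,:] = ['replacement', 'memory', 'ability', 'movie']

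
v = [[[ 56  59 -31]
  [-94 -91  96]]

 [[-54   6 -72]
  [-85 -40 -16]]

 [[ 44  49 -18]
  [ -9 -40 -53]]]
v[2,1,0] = -9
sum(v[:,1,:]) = -332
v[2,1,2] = -53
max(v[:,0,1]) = 59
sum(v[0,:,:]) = -5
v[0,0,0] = 56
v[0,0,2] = -31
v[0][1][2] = 96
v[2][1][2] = -53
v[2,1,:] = [-9, -40, -53]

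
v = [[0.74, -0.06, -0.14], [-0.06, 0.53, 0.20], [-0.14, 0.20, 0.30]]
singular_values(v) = [0.83, 0.57, 0.17]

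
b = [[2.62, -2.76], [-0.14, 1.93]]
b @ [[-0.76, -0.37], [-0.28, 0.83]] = [[-1.22, -3.26], [-0.43, 1.65]]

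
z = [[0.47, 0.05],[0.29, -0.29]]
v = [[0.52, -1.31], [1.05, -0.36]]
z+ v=[[0.99, -1.26], [1.34, -0.65]]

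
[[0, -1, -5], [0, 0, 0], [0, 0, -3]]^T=[[0, 0, 0], [-1, 0, 0], [-5, 0, -3]]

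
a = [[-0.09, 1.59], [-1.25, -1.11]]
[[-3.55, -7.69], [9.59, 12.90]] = a@ [[-5.42, -5.74], [-2.54, -5.16]]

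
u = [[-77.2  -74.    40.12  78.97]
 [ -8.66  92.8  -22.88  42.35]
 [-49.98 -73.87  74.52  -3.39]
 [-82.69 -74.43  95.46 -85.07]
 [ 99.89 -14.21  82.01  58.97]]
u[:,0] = [-77.2, -8.66, -49.98, -82.69, 99.89]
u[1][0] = -8.66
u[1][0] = -8.66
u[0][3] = 78.97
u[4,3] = 58.97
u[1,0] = -8.66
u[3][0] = -82.69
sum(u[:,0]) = -118.64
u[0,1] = -74.0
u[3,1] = -74.43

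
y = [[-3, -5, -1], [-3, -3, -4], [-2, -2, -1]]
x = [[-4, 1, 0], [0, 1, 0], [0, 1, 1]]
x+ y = [[-7, -4, -1], [-3, -2, -4], [-2, -1, 0]]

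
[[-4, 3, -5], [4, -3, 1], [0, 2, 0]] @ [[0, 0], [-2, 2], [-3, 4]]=[[9, -14], [3, -2], [-4, 4]]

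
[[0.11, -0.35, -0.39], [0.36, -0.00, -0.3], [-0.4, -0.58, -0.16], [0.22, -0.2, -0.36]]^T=[[0.11, 0.36, -0.4, 0.22], [-0.35, -0.00, -0.58, -0.20], [-0.39, -0.3, -0.16, -0.36]]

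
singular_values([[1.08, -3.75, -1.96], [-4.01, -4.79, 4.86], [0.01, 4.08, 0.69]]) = [8.34, 5.41, 0.08]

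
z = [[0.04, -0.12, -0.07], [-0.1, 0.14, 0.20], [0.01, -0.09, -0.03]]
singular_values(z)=[0.31, 0.07, 0.01]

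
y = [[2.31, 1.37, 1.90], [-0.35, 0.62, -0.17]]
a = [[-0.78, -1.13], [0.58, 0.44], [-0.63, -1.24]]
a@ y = [[-1.41, -1.77, -1.29], [1.19, 1.07, 1.03], [-1.02, -1.63, -0.99]]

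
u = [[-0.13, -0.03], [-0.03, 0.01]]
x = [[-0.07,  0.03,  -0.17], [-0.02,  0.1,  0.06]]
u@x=[[0.01,-0.01,0.02], [0.0,0.00,0.01]]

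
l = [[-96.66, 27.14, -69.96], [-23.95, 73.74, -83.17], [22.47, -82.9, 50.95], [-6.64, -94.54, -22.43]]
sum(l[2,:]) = -9.480000000000004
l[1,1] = 73.74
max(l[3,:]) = -6.64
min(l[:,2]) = -83.17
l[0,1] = 27.14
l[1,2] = -83.17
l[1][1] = 73.74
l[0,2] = -69.96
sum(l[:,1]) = -76.56000000000002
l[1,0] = -23.95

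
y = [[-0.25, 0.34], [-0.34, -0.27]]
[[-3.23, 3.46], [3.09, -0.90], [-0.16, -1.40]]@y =[[-0.37,  -2.03], [-0.47,  1.29], [0.52,  0.32]]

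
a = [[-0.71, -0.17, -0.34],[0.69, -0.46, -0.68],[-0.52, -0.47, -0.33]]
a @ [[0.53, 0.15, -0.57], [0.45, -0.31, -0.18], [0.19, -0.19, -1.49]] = [[-0.52, 0.01, 0.94], [0.03, 0.38, 0.7], [-0.55, 0.13, 0.87]]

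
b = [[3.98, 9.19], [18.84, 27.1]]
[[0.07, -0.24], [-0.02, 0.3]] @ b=[[-4.24, -5.86], [5.57, 7.95]]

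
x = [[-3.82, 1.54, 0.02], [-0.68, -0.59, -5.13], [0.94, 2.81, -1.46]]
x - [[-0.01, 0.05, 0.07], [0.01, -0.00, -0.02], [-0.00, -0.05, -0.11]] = [[-3.81, 1.49, -0.05], [-0.69, -0.59, -5.11], [0.94, 2.86, -1.35]]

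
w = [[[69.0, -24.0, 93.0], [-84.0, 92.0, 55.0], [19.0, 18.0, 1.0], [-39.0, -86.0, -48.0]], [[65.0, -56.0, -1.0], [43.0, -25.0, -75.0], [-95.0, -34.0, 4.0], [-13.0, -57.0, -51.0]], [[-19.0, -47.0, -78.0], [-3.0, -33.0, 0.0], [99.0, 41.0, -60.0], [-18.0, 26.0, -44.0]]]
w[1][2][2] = 4.0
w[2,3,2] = -44.0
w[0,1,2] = 55.0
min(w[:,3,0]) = -39.0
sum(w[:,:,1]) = -185.0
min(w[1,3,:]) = -57.0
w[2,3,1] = 26.0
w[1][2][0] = -95.0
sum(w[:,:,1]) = -185.0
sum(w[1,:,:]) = -295.0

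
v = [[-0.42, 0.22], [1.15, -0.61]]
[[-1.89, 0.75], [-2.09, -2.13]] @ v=[[1.66,-0.87], [-1.57,0.84]]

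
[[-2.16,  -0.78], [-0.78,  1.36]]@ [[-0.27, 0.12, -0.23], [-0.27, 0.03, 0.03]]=[[0.79, -0.28, 0.47],[-0.16, -0.05, 0.22]]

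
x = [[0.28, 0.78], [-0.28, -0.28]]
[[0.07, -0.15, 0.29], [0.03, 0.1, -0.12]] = x@[[-0.29, -0.25, 0.10], [0.19, -0.10, 0.34]]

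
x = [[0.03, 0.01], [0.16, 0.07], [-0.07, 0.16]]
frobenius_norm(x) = 0.25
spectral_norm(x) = 0.18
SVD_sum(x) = [[0.03,0.01], [0.16,0.06], [-0.01,-0.0]] + [[0.0,-0.0], [-0.0,0.01], [-0.06,0.16]]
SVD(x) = [[-0.18, 0.00], [-0.98, -0.09], [0.09, -1.0]] @ diag([0.17748239349298844, 0.17464249196572978]) @ [[-0.95, -0.32], [0.32, -0.95]]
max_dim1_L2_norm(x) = 0.17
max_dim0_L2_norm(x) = 0.18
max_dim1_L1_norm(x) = 0.23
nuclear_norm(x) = 0.35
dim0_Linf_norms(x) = [0.16, 0.16]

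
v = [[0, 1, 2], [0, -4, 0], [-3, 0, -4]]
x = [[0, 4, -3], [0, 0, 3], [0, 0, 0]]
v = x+[[0, -3, 5], [0, -4, -3], [-3, 0, -4]]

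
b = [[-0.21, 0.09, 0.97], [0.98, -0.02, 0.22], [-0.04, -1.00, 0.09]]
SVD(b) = [[0.37,  0.02,  -0.93], [0.62,  0.73,  0.27], [0.69,  -0.68,  0.26]] @ diag([1.0066427735366203, 1.0044112166481174, 0.9949012183920313]) @ [[0.50, -0.66, 0.56], [0.74, 0.66, 0.12], [0.45, -0.35, -0.82]]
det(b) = -1.01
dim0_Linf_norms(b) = [0.98, 1.0, 0.97]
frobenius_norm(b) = 1.74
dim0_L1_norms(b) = [1.23, 1.11, 1.28]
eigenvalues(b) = [(-1+0j), (0.43+0.91j), (0.43-0.91j)]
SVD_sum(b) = [[0.19, -0.25, 0.21], [0.31, -0.42, 0.35], [0.35, -0.46, 0.39]] + [[0.02,0.02,0.0], [0.54,0.49,0.09], [-0.5,-0.45,-0.08]] + [[-0.42, 0.32, 0.76], [0.12, -0.09, -0.22], [0.12, -0.09, -0.21]]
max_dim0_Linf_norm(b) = 1.0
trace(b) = -0.14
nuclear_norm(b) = 3.01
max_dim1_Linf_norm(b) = 1.0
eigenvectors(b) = [[(-0.67+0j), (0.26-0.45j), 0.26+0.45j], [0.56+0.00j, (-0.22-0.54j), (-0.22+0.54j)], [(0.49+0j), (0.62+0j), 0.62-0.00j]]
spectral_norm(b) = 1.01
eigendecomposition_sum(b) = [[-0.45+0.00j, 0.37-0.00j, 0.32-0.00j],[0.37-0.00j, -0.31+0.00j, -0.27+0.00j],[0.33-0.00j, -0.27+0.00j, (-0.24+0j)]] + [[(0.12+0.25j), (-0.14+0.27j), (0.32+0.03j)], [0.30+0.07j, 0.15+0.31j, (0.25-0.27j)], [-0.18+0.27j, -0.36+0.02j, (0.16+0.35j)]] + [[0.12-0.25j,  (-0.14-0.27j),  0.32-0.03j], [(0.3-0.07j),  (0.15-0.31j),  0.25+0.27j], [-0.18-0.27j,  (-0.36-0.02j),  0.16-0.35j]]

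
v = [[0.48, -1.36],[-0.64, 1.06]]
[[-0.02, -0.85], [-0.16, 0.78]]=v@[[0.67, -0.42], [0.25, 0.48]]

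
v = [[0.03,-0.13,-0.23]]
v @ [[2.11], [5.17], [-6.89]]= [[0.98]]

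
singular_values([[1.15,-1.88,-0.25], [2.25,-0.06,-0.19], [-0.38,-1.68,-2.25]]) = [3.23, 2.54, 1.09]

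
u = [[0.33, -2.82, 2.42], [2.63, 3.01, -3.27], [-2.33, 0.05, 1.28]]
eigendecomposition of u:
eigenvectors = [[-0.47+0.42j, (-0.47-0.42j), (0.29+0j)], [0.66+0.00j, (0.66-0j), (0.62+0j)], [(-0.19-0.36j), -0.19+0.36j, (0.73+0j)]]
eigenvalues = [(2.11+3.52j), (2.11-3.52j), (0.39+0j)]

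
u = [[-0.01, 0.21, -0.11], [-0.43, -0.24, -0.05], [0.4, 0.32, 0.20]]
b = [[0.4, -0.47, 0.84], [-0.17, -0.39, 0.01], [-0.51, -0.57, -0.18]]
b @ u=[[0.53, 0.47, 0.15], [0.17, 0.06, 0.04], [0.18, -0.03, 0.05]]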